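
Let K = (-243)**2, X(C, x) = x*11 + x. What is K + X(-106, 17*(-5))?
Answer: 58029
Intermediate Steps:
X(C, x) = 12*x (X(C, x) = 11*x + x = 12*x)
K = 59049
K + X(-106, 17*(-5)) = 59049 + 12*(17*(-5)) = 59049 + 12*(-85) = 59049 - 1020 = 58029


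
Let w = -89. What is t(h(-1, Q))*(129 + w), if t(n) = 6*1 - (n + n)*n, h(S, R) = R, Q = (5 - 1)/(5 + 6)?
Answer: 27760/121 ≈ 229.42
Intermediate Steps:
Q = 4/11 ≈ 0.36364
t(n) = 6 - 2*n**2 (t(n) = 6 - 2*n*n = 6 - 2*n**2)
t(h(-1, Q))*(129 + w) = (6 - 2*(4/11)**2)*(129 - 89) = (6 - 2*16/121)*40 = (6 - 32/121)*40 = (694/121)*40 = 27760/121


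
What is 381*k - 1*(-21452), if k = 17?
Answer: 27929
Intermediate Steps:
381*k - 1*(-21452) = 381*17 - 1*(-21452) = 6477 + 21452 = 27929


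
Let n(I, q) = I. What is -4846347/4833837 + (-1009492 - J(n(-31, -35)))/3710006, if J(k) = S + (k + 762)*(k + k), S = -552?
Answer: -1257663821686/996309126279 ≈ -1.2623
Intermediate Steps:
J(k) = -552 + 2*k*(762 + k) (J(k) = -552 + (k + 762)*(k + k) = -552 + (762 + k)*(2*k) = -552 + 2*k*(762 + k))
-4846347/4833837 + (-1009492 - J(n(-31, -35)))/3710006 = -4846347/4833837 + (-1009492 - (-552 + 2*(-31)² + 1524*(-31)))/3710006 = -4846347*1/4833837 + (-1009492 - (-552 + 2*961 - 47244))*(1/3710006) = -538483/537093 + (-1009492 - (-552 + 1922 - 47244))*(1/3710006) = -538483/537093 + (-1009492 - 1*(-45874))*(1/3710006) = -538483/537093 + (-1009492 + 45874)*(1/3710006) = -538483/537093 - 963618*1/3710006 = -538483/537093 - 481809/1855003 = -1257663821686/996309126279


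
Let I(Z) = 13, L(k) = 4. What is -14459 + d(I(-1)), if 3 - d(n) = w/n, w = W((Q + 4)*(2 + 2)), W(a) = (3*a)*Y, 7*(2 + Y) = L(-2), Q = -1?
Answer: -1315136/91 ≈ -14452.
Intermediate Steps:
Y = -10/7 (Y = -2 + (⅐)*4 = -2 + 4/7 = -10/7 ≈ -1.4286)
W(a) = -30*a/7 (W(a) = (3*a)*(-10/7) = -30*a/7)
w = -360/7 (w = -30*(-1 + 4)*(2 + 2)/7 = -90*4/7 = -30/7*12 = -360/7 ≈ -51.429)
d(n) = 3 + 360/(7*n) (d(n) = 3 - (-360)/(7*n) = 3 + 360/(7*n))
-14459 + d(I(-1)) = -14459 + (3 + (360/7)/13) = -14459 + (3 + (360/7)*(1/13)) = -14459 + (3 + 360/91) = -14459 + 633/91 = -1315136/91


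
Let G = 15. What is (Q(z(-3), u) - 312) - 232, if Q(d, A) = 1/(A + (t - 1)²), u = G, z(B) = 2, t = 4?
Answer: -13055/24 ≈ -543.96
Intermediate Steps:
u = 15
Q(d, A) = 1/(9 + A) (Q(d, A) = 1/(A + (4 - 1)²) = 1/(A + 3²) = 1/(A + 9) = 1/(9 + A))
(Q(z(-3), u) - 312) - 232 = (1/(9 + 15) - 312) - 232 = (1/24 - 312) - 232 = -7487/24 - 232 = -13055/24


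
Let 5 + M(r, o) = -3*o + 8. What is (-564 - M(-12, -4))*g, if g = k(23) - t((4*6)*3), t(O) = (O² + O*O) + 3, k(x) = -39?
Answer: 6027390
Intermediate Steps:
M(r, o) = 3 - 3*o (M(r, o) = -5 + (-3*o + 8) = -5 + (8 - 3*o) = 3 - 3*o)
t(O) = 3 + 2*O² (t(O) = (O² + O²) + 3 = 2*O² + 3 = 3 + 2*O²)
g = -10410 (g = -39 - (3 + 2*((4*6)*3)²) = -39 - (3 + 2*(24*3)²) = -39 - (3 + 2*72²) = -39 - (3 + 2*5184) = -39 - (3 + 10368) = -39 - 1*10371 = -39 - 10371 = -10410)
(-564 - M(-12, -4))*g = (-564 - (3 - 3*(-4)))*(-10410) = (-564 - (3 + 12))*(-10410) = (-564 - 1*15)*(-10410) = (-564 - 15)*(-10410) = -579*(-10410) = 6027390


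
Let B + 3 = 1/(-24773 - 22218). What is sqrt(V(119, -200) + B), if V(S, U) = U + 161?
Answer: I*sqrt(1892704457)/6713 ≈ 6.4807*I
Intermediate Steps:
V(S, U) = 161 + U
B = -140974/46991 (B = -3 + 1/(-24773 - 22218) = -3 + 1/(-46991) = -3 - 1/46991 = -140974/46991 ≈ -3.0000)
sqrt(V(119, -200) + B) = sqrt((161 - 200) - 140974/46991) = sqrt(-39 - 140974/46991) = sqrt(-1973623/46991) = I*sqrt(1892704457)/6713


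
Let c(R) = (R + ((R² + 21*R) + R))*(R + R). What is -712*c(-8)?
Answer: -1367040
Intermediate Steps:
c(R) = 2*R*(R² + 23*R) (c(R) = (R + (R² + 22*R))*(2*R) = (R² + 23*R)*(2*R) = 2*R*(R² + 23*R))
-712*c(-8) = -1424*(-8)²*(23 - 8) = -1424*64*15 = -712*1920 = -1367040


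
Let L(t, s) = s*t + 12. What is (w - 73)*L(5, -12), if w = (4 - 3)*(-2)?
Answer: 3600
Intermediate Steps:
L(t, s) = 12 + s*t
w = -2 (w = 1*(-2) = -2)
(w - 73)*L(5, -12) = (-2 - 73)*(12 - 12*5) = -75*(12 - 60) = -75*(-48) = 3600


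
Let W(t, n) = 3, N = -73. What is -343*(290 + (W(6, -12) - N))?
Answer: -125538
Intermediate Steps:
-343*(290 + (W(6, -12) - N)) = -343*(290 + (3 - 1*(-73))) = -343*(290 + (3 + 73)) = -343*(290 + 76) = -343*366 = -125538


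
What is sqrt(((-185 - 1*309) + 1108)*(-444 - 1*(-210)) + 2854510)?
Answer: sqrt(2710834) ≈ 1646.5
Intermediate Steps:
sqrt(((-185 - 1*309) + 1108)*(-444 - 1*(-210)) + 2854510) = sqrt(((-185 - 309) + 1108)*(-444 + 210) + 2854510) = sqrt((-494 + 1108)*(-234) + 2854510) = sqrt(614*(-234) + 2854510) = sqrt(-143676 + 2854510) = sqrt(2710834)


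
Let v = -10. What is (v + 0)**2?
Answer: 100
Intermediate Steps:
(v + 0)**2 = (-10 + 0)**2 = (-10)**2 = 100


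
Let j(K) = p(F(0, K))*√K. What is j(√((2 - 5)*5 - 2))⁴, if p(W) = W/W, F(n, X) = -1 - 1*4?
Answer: -17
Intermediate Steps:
F(n, X) = -5 (F(n, X) = -1 - 4 = -5)
p(W) = 1
j(K) = √K (j(K) = 1*√K = √K)
j(√((2 - 5)*5 - 2))⁴ = (√(√((2 - 5)*5 - 2)))⁴ = (√(√(-3*5 - 2)))⁴ = (√(√(-15 - 2)))⁴ = (√(√(-17)))⁴ = (√(I*√17))⁴ = (17^(¼)*√I)⁴ = -17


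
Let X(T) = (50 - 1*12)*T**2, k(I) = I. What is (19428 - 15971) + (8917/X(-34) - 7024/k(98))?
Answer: 7287257501/2152472 ≈ 3385.5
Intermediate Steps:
X(T) = 38*T**2 (X(T) = (50 - 12)*T**2 = 38*T**2)
(19428 - 15971) + (8917/X(-34) - 7024/k(98)) = (19428 - 15971) + (8917/((38*(-34)**2)) - 7024/98) = 3457 + (8917/((38*1156)) - 7024*1/98) = 3457 + (8917/43928 - 3512/49) = 3457 - 153838203/2152472 = 7287257501/2152472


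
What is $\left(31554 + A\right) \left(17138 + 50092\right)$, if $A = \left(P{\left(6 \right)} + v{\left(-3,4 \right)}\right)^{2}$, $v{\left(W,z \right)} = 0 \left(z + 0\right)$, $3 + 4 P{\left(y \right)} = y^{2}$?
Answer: $\frac{17007610095}{8} \approx 2.126 \cdot 10^{9}$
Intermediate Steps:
$P{\left(y \right)} = - \frac{3}{4} + \frac{y^{2}}{4}$
$v{\left(W,z \right)} = 0$ ($v{\left(W,z \right)} = 0 z = 0$)
$A = \frac{1089}{16}$ ($A = \left(\left(- \frac{3}{4} + \frac{6^{2}}{4}\right) + 0\right)^{2} = \left(\left(- \frac{3}{4} + \frac{1}{4} \cdot 36\right) + 0\right)^{2} = \left(\left(- \frac{3}{4} + 9\right) + 0\right)^{2} = \left(\frac{33}{4} + 0\right)^{2} = \left(\frac{33}{4}\right)^{2} = \frac{1089}{16} \approx 68.063$)
$\left(31554 + A\right) \left(17138 + 50092\right) = \left(31554 + \frac{1089}{16}\right) \left(17138 + 50092\right) = \frac{505953}{16} \cdot 67230 = \frac{17007610095}{8}$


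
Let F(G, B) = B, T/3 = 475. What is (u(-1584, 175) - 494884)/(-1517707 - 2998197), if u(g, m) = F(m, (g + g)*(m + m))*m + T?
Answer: 194533459/4515904 ≈ 43.077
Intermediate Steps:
T = 1425 (T = 3*475 = 1425)
u(g, m) = 1425 + 4*g*m² (u(g, m) = ((g + g)*(m + m))*m + 1425 = ((2*g)*(2*m))*m + 1425 = (4*g*m)*m + 1425 = 4*g*m² + 1425 = 1425 + 4*g*m²)
(u(-1584, 175) - 494884)/(-1517707 - 2998197) = ((1425 + 4*(-1584)*175²) - 494884)/(-1517707 - 2998197) = ((1425 + 4*(-1584)*30625) - 494884)/(-4515904) = ((1425 - 194040000) - 494884)*(-1/4515904) = (-194038575 - 494884)*(-1/4515904) = -194533459*(-1/4515904) = 194533459/4515904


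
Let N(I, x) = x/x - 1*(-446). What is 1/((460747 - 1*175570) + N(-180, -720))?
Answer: 1/285624 ≈ 3.5011e-6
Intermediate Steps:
N(I, x) = 447 (N(I, x) = 1 + 446 = 447)
1/((460747 - 1*175570) + N(-180, -720)) = 1/((460747 - 1*175570) + 447) = 1/((460747 - 175570) + 447) = 1/(285177 + 447) = 1/285624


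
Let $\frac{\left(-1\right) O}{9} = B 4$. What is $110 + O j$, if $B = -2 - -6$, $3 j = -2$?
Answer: $206$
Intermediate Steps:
$j = - \frac{2}{3}$ ($j = \frac{1}{3} \left(-2\right) = - \frac{2}{3} \approx -0.66667$)
$B = 4$ ($B = -2 + 6 = 4$)
$O = -144$ ($O = - 9 \cdot 4 \cdot 4 = \left(-9\right) 16 = -144$)
$110 + O j = 110 - -96 = 110 + 96 = 206$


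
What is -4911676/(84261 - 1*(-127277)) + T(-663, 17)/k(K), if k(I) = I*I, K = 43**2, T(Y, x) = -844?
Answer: -8396110679274/361603162969 ≈ -23.219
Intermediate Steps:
K = 1849
k(I) = I**2
-4911676/(84261 - 1*(-127277)) + T(-663, 17)/k(K) = -4911676/(84261 - 1*(-127277)) - 844/(1849**2) = -4911676/(84261 + 127277) - 844/3418801 = -4911676/211538 - 844*1/3418801 = -4911676*1/211538 - 844/3418801 = -2455838/105769 - 844/3418801 = -8396110679274/361603162969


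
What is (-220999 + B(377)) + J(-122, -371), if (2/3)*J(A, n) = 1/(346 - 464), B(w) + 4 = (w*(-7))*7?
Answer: -56516339/236 ≈ -2.3948e+5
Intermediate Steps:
B(w) = -4 - 49*w (B(w) = -4 + (w*(-7))*7 = -4 - 7*w*7 = -4 - 49*w)
J(A, n) = -3/236 (J(A, n) = 3/(2*(346 - 464)) = (3/2)/(-118) = (3/2)*(-1/118) = -3/236)
(-220999 + B(377)) + J(-122, -371) = (-220999 + (-4 - 49*377)) - 3/236 = (-220999 + (-4 - 18473)) - 3/236 = (-220999 - 18477) - 3/236 = -239476 - 3/236 = -56516339/236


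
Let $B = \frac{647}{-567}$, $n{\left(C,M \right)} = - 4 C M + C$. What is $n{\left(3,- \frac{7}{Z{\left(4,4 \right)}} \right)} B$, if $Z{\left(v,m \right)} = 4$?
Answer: $- \frac{5176}{189} \approx -27.386$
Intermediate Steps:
$n{\left(C,M \right)} = C - 4 C M$ ($n{\left(C,M \right)} = - 4 C M + C = C - 4 C M$)
$B = - \frac{647}{567}$ ($B = 647 \left(- \frac{1}{567}\right) = - \frac{647}{567} \approx -1.1411$)
$n{\left(3,- \frac{7}{Z{\left(4,4 \right)}} \right)} B = 3 \left(1 - 4 \left(- \frac{7}{4}\right)\right) \left(- \frac{647}{567}\right) = 3 \left(1 - 4 \left(\left(-7\right) \frac{1}{4}\right)\right) \left(- \frac{647}{567}\right) = 3 \left(1 - -7\right) \left(- \frac{647}{567}\right) = 3 \left(1 + 7\right) \left(- \frac{647}{567}\right) = 3 \cdot 8 \left(- \frac{647}{567}\right) = 24 \left(- \frac{647}{567}\right) = - \frac{5176}{189}$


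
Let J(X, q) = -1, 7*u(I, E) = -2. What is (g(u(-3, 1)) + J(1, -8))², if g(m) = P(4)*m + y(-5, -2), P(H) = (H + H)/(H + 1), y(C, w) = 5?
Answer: 15376/1225 ≈ 12.552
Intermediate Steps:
P(H) = 2*H/(1 + H) (P(H) = (2*H)/(1 + H) = 2*H/(1 + H))
u(I, E) = -2/7 (u(I, E) = (⅐)*(-2) = -2/7)
g(m) = 5 + 8*m/5 (g(m) = (2*4/(1 + 4))*m + 5 = (2*4/5)*m + 5 = (2*4*(⅕))*m + 5 = 8*m/5 + 5 = 5 + 8*m/5)
(g(u(-3, 1)) + J(1, -8))² = ((5 + (8/5)*(-2/7)) - 1)² = ((5 - 16/35) - 1)² = (159/35 - 1)² = (124/35)² = 15376/1225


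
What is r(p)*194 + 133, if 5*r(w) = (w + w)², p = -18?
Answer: 252089/5 ≈ 50418.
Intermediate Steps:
r(w) = 4*w²/5 (r(w) = (w + w)²/5 = (2*w)²/5 = (4*w²)/5 = 4*w²/5)
r(p)*194 + 133 = ((⅘)*(-18)²)*194 + 133 = ((⅘)*324)*194 + 133 = (1296/5)*194 + 133 = 251424/5 + 133 = 252089/5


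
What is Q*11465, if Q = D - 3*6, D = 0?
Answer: -206370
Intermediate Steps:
Q = -18 (Q = 0 - 3*6 = 0 - 18 = -18)
Q*11465 = -18*11465 = -206370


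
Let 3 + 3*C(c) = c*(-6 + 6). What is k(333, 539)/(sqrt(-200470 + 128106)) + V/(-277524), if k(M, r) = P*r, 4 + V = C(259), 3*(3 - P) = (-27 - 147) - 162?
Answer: 5/277524 - 61985*I*sqrt(18091)/36182 ≈ 1.8016e-5 - 230.42*I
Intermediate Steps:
P = 115 (P = 3 - ((-27 - 147) - 162)/3 = 3 - (-174 - 162)/3 = 3 - 1/3*(-336) = 3 + 112 = 115)
C(c) = -1 (C(c) = -1 + (c*(-6 + 6))/3 = -1 + (c*0)/3 = -1 + (1/3)*0 = -1 + 0 = -1)
V = -5 (V = -4 - 1 = -5)
k(M, r) = 115*r
k(333, 539)/(sqrt(-200470 + 128106)) + V/(-277524) = (115*539)/(sqrt(-200470 + 128106)) - 5/(-277524) = 61985/(sqrt(-72364)) - 5*(-1/277524) = 61985/((2*I*sqrt(18091))) + 5/277524 = 61985*(-I*sqrt(18091)/36182) + 5/277524 = -61985*I*sqrt(18091)/36182 + 5/277524 = 5/277524 - 61985*I*sqrt(18091)/36182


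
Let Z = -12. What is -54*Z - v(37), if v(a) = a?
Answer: 611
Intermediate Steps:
-54*Z - v(37) = -54*(-12) - 1*37 = 648 - 37 = 611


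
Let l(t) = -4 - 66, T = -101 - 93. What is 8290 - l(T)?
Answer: 8360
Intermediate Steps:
T = -194
l(t) = -70
8290 - l(T) = 8290 - 1*(-70) = 8290 + 70 = 8360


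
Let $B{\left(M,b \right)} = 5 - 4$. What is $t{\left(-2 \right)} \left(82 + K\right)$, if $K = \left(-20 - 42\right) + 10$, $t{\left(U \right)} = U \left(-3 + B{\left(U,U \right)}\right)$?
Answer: $120$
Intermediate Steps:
$B{\left(M,b \right)} = 1$ ($B{\left(M,b \right)} = 5 - 4 = 1$)
$t{\left(U \right)} = - 2 U$ ($t{\left(U \right)} = U \left(-3 + 1\right) = U \left(-2\right) = - 2 U$)
$K = -52$ ($K = -62 + 10 = -52$)
$t{\left(-2 \right)} \left(82 + K\right) = \left(-2\right) \left(-2\right) \left(82 - 52\right) = 4 \cdot 30 = 120$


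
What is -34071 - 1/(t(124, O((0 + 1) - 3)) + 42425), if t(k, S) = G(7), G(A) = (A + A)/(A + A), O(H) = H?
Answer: -1445496247/42426 ≈ -34071.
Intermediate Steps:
G(A) = 1 (G(A) = (2*A)/((2*A)) = (2*A)*(1/(2*A)) = 1)
t(k, S) = 1
-34071 - 1/(t(124, O((0 + 1) - 3)) + 42425) = -34071 - 1/(1 + 42425) = -34071 - 1/42426 = -1445496247/42426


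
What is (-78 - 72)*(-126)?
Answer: 18900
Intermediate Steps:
(-78 - 72)*(-126) = -150*(-126) = 18900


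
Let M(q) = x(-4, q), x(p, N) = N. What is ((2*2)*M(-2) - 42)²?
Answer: 2500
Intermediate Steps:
M(q) = q
((2*2)*M(-2) - 42)² = ((2*2)*(-2) - 42)² = (4*(-2) - 42)² = (-8 - 42)² = (-50)² = 2500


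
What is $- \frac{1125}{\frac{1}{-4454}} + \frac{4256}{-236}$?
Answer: $\frac{295633186}{59} \approx 5.0107 \cdot 10^{6}$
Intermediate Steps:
$- \frac{1125}{\frac{1}{-4454}} + \frac{4256}{-236} = - \frac{1125}{- \frac{1}{4454}} + 4256 \left(- \frac{1}{236}\right) = \left(-1125\right) \left(-4454\right) - \frac{1064}{59} = 5010750 - \frac{1064}{59} = \frac{295633186}{59}$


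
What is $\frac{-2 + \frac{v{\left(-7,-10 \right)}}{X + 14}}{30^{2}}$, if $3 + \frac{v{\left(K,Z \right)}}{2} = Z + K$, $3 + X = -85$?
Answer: $- \frac{3}{1850} \approx -0.0016216$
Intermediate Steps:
$X = -88$ ($X = -3 - 85 = -88$)
$v{\left(K,Z \right)} = -6 + 2 K + 2 Z$ ($v{\left(K,Z \right)} = -6 + 2 \left(Z + K\right) = -6 + 2 \left(K + Z\right) = -6 + \left(2 K + 2 Z\right) = -6 + 2 K + 2 Z$)
$\frac{-2 + \frac{v{\left(-7,-10 \right)}}{X + 14}}{30^{2}} = \frac{-2 + \frac{-6 + 2 \left(-7\right) + 2 \left(-10\right)}{-88 + 14}}{30^{2}} = \frac{-2 + \frac{-6 - 14 - 20}{-74}}{900} = \left(-2 - - \frac{20}{37}\right) \frac{1}{900} = \left(-2 + \frac{20}{37}\right) \frac{1}{900} = \left(- \frac{54}{37}\right) \frac{1}{900} = - \frac{3}{1850}$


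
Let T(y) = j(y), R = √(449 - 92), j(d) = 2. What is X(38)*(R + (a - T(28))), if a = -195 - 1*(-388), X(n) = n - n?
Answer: 0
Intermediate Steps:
R = √357 ≈ 18.894
X(n) = 0
T(y) = 2
a = 193 (a = -195 + 388 = 193)
X(38)*(R + (a - T(28))) = 0*(√357 + (193 - 1*2)) = 0*(√357 + (193 - 2)) = 0*(√357 + 191) = 0*(191 + √357) = 0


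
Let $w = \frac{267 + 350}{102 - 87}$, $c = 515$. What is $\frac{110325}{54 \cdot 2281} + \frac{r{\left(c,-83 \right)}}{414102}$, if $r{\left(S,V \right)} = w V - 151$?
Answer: $\frac{4189507373}{4722833310} \approx 0.88708$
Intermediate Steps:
$w = \frac{617}{15} \approx 41.133$
$r{\left(S,V \right)} = -151 + \frac{617 V}{15}$ ($r{\left(S,V \right)} = \frac{617 V}{15} - 151 = -151 + \frac{617 V}{15}$)
$\frac{110325}{54 \cdot 2281} + \frac{r{\left(c,-83 \right)}}{414102} = \frac{110325}{54 \cdot 2281} + \frac{-151 + \frac{617}{15} \left(-83\right)}{414102} = \frac{110325}{123174} + \left(-151 - \frac{51211}{15}\right) \frac{1}{414102} = 110325 \cdot \frac{1}{123174} - \frac{26738}{3105765} = \frac{36775}{41058} - \frac{26738}{3105765} = \frac{4189507373}{4722833310}$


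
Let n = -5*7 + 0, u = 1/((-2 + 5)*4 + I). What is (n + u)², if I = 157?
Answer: 34975396/28561 ≈ 1224.6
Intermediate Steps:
u = 1/169 (u = 1/((-2 + 5)*4 + 157) = 1/(3*4 + 157) = 1/(12 + 157) = 1/169 ≈ 0.0059172)
n = -35 (n = -35 + 0 = -35)
(n + u)² = (-35 + 1/169)² = (-5914/169)² = 34975396/28561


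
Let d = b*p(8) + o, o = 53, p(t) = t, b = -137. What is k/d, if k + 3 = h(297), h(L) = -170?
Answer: 173/1043 ≈ 0.16587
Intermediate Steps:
k = -173 (k = -3 - 170 = -173)
d = -1043 (d = -137*8 + 53 = -1096 + 53 = -1043)
k/d = -173/(-1043) = -173*(-1/1043) = 173/1043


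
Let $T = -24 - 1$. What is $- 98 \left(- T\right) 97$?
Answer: $-237650$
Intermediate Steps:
$T = -25$ ($T = -24 - 1 = -25$)
$- 98 \left(- T\right) 97 = - 98 \left(\left(-1\right) \left(-25\right)\right) 97 = \left(-98\right) 25 \cdot 97 = \left(-2450\right) 97 = -237650$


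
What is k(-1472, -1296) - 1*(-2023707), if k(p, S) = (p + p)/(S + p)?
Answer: 350101495/173 ≈ 2.0237e+6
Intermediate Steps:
k(p, S) = 2*p/(S + p) (k(p, S) = (2*p)/(S + p) = 2*p/(S + p))
k(-1472, -1296) - 1*(-2023707) = 2*(-1472)/(-1296 - 1472) - 1*(-2023707) = 2*(-1472)/(-2768) + 2023707 = 2*(-1472)*(-1/2768) + 2023707 = 184/173 + 2023707 = 350101495/173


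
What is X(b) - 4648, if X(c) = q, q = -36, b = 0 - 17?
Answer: -4684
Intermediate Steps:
b = -17
X(c) = -36
X(b) - 4648 = -36 - 4648 = -4684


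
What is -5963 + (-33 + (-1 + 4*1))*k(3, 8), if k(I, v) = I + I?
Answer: -6143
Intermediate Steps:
k(I, v) = 2*I
-5963 + (-33 + (-1 + 4*1))*k(3, 8) = -5963 + (-33 + (-1 + 4*1))*(2*3) = -5963 + (-33 + (-1 + 4))*6 = -5963 + (-33 + 3)*6 = -5963 - 30*6 = -5963 - 180 = -6143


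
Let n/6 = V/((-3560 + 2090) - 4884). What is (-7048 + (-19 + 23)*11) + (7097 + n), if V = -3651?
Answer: 34046/353 ≈ 96.448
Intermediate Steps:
n = 1217/353 (n = 6*(-3651/((-3560 + 2090) - 4884)) = 6*(-3651/(-1470 - 4884)) = 6*(-3651/(-6354)) = 6*(-3651*(-1/6354)) = 6*(1217/2118) = 1217/353 ≈ 3.4476)
(-7048 + (-19 + 23)*11) + (7097 + n) = (-7048 + (-19 + 23)*11) + (7097 + 1217/353) = (-7048 + 4*11) + 2506458/353 = (-7048 + 44) + 2506458/353 = -7004 + 2506458/353 = 34046/353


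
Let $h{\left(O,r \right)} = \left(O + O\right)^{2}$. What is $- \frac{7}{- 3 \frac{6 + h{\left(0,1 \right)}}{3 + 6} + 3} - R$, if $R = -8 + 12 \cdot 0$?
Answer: $1$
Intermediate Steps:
$h{\left(O,r \right)} = 4 O^{2}$ ($h{\left(O,r \right)} = \left(2 O\right)^{2} = 4 O^{2}$)
$R = -8$ ($R = -8 + 0 = -8$)
$- \frac{7}{- 3 \frac{6 + h{\left(0,1 \right)}}{3 + 6} + 3} - R = - \frac{7}{- 3 \frac{6 + 4 \cdot 0^{2}}{3 + 6} + 3} - -8 = - \frac{7}{- 3 \frac{6 + 4 \cdot 0}{9} + 3} + 8 = - \frac{7}{- 3 \left(6 + 0\right) \frac{1}{9} + 3} + 8 = - \frac{7}{- 3 \cdot 6 \cdot \frac{1}{9} + 3} + 8 = - \frac{7}{\left(-3\right) \frac{2}{3} + 3} + 8 = - \frac{7}{-2 + 3} + 8 = - \frac{7}{1} + 8 = \left(-7\right) 1 + 8 = -7 + 8 = 1$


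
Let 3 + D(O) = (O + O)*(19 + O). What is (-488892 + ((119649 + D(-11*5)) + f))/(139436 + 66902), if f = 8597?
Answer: -356689/206338 ≈ -1.7287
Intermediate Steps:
D(O) = -3 + 2*O*(19 + O) (D(O) = -3 + (O + O)*(19 + O) = -3 + (2*O)*(19 + O) = -3 + 2*O*(19 + O))
(-488892 + ((119649 + D(-11*5)) + f))/(139436 + 66902) = (-488892 + ((119649 + (-3 + 2*(-11*5)² + 38*(-11*5))) + 8597))/(139436 + 66902) = (-488892 + ((119649 + (-3 + 2*(-55)² + 38*(-55))) + 8597))/206338 = (-488892 + ((119649 + (-3 + 2*3025 - 2090)) + 8597))*(1/206338) = (-488892 + ((119649 + (-3 + 6050 - 2090)) + 8597))*(1/206338) = (-488892 + ((119649 + 3957) + 8597))*(1/206338) = (-488892 + (123606 + 8597))*(1/206338) = (-488892 + 132203)*(1/206338) = -356689*1/206338 = -356689/206338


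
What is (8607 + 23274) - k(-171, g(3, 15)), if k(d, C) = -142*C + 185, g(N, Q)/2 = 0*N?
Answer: 31696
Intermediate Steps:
g(N, Q) = 0 (g(N, Q) = 2*(0*N) = 2*0 = 0)
k(d, C) = 185 - 142*C
(8607 + 23274) - k(-171, g(3, 15)) = (8607 + 23274) - (185 - 142*0) = 31881 - (185 + 0) = 31881 - 1*185 = 31881 - 185 = 31696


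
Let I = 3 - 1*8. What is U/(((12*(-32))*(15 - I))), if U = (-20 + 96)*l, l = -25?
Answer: 95/384 ≈ 0.24740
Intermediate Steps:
I = -5 (I = 3 - 8 = -5)
U = -1900 (U = (-20 + 96)*(-25) = 76*(-25) = -1900)
U/(((12*(-32))*(15 - I))) = -1900*(-1/(384*(15 - 1*(-5)))) = -1900*(-1/(384*(15 + 5))) = -1900/((-384*20)) = -1900/(-7680) = -1900*(-1/7680) = 95/384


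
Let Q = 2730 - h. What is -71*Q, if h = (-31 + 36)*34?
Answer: -181760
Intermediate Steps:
h = 170 (h = 5*34 = 170)
Q = 2560 (Q = 2730 - 1*170 = 2730 - 170 = 2560)
-71*Q = -71*2560 = -181760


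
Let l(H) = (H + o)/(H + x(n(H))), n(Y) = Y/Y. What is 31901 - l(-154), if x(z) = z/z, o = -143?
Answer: 542284/17 ≈ 31899.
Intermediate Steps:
n(Y) = 1
x(z) = 1
l(H) = (-143 + H)/(1 + H) (l(H) = (H - 143)/(H + 1) = (-143 + H)/(1 + H))
31901 - l(-154) = 31901 - (-143 - 154)/(1 - 154) = 31901 - (-297)/(-153) = 31901 - (-1)*(-297)/153 = 31901 - 1*33/17 = 31901 - 33/17 = 542284/17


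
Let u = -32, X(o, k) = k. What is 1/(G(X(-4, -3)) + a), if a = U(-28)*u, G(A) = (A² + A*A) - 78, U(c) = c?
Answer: 1/836 ≈ 0.0011962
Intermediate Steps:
G(A) = -78 + 2*A² (G(A) = (A² + A²) - 78 = 2*A² - 78 = -78 + 2*A²)
a = 896 (a = -28*(-32) = 896)
1/(G(X(-4, -3)) + a) = 1/((-78 + 2*(-3)²) + 896) = 1/((-78 + 2*9) + 896) = 1/((-78 + 18) + 896) = 1/(-60 + 896) = 1/836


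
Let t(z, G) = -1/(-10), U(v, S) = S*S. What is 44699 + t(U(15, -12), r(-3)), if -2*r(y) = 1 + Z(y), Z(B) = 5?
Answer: 446991/10 ≈ 44699.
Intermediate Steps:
r(y) = -3 (r(y) = -(1 + 5)/2 = -1/2*6 = -3)
U(v, S) = S**2
t(z, G) = 1/10 (t(z, G) = -1*(-1/10) = 1/10)
44699 + t(U(15, -12), r(-3)) = 44699 + 1/10 = 446991/10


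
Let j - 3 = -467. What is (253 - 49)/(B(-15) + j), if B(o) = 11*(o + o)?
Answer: -102/397 ≈ -0.25693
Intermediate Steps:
B(o) = 22*o (B(o) = 11*(2*o) = 22*o)
j = -464 (j = 3 - 467 = -464)
(253 - 49)/(B(-15) + j) = (253 - 49)/(22*(-15) - 464) = 204/(-330 - 464) = 204/(-794) = 204*(-1/794) = -102/397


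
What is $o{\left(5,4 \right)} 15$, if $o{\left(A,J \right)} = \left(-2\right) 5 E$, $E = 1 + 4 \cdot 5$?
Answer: $-3150$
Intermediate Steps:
$E = 21$ ($E = 1 + 20 = 21$)
$o{\left(A,J \right)} = -210$ ($o{\left(A,J \right)} = \left(-2\right) 5 \cdot 21 = \left(-10\right) 21 = -210$)
$o{\left(5,4 \right)} 15 = \left(-210\right) 15 = -3150$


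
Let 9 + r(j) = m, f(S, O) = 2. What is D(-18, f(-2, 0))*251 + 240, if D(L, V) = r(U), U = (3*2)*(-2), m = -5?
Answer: -3274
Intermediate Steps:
U = -12 (U = 6*(-2) = -12)
r(j) = -14 (r(j) = -9 - 5 = -14)
D(L, V) = -14
D(-18, f(-2, 0))*251 + 240 = -14*251 + 240 = -3514 + 240 = -3274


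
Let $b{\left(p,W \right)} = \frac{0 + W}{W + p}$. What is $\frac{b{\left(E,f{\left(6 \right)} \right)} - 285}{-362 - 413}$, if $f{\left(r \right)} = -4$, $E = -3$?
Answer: $\frac{1991}{5425} \approx 0.367$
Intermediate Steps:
$b{\left(p,W \right)} = \frac{W}{W + p}$
$\frac{b{\left(E,f{\left(6 \right)} \right)} - 285}{-362 - 413} = \frac{- \frac{4}{-4 - 3} - 285}{-362 - 413} = \frac{- \frac{4}{-7} - 285}{-775} = \left(\left(-4\right) \left(- \frac{1}{7}\right) - 285\right) \left(- \frac{1}{775}\right) = \left(\frac{4}{7} - 285\right) \left(- \frac{1}{775}\right) = \left(- \frac{1991}{7}\right) \left(- \frac{1}{775}\right) = \frac{1991}{5425}$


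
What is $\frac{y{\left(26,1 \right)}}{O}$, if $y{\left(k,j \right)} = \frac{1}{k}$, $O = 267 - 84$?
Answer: $\frac{1}{4758} \approx 0.00021017$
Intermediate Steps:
$O = 183$ ($O = 267 - 84 = 183$)
$\frac{y{\left(26,1 \right)}}{O} = \frac{1}{26 \cdot 183} = \frac{1}{26} \cdot \frac{1}{183} = \frac{1}{4758}$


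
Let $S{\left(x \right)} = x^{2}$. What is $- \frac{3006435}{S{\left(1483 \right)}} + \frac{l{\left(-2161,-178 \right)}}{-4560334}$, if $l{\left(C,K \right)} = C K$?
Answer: $- \frac{7278160928726}{5014746201263} \approx -1.4514$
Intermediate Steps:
$- \frac{3006435}{S{\left(1483 \right)}} + \frac{l{\left(-2161,-178 \right)}}{-4560334} = - \frac{3006435}{1483^{2}} + \frac{\left(-2161\right) \left(-178\right)}{-4560334} = - \frac{3006435}{2199289} + 384658 \left(- \frac{1}{4560334}\right) = \left(-3006435\right) \frac{1}{2199289} - \frac{192329}{2280167} = - \frac{3006435}{2199289} - \frac{192329}{2280167} = - \frac{7278160928726}{5014746201263}$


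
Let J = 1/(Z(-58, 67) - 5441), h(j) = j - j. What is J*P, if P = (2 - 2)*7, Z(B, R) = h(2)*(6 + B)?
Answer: 0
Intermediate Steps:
h(j) = 0
Z(B, R) = 0 (Z(B, R) = 0*(6 + B) = 0)
P = 0 (P = 0*7 = 0)
J = -1/5441 (J = 1/(0 - 5441) = 1/(-5441) = -1/5441 ≈ -0.00018379)
J*P = -1/5441*0 = 0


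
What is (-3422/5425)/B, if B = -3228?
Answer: 1711/8755950 ≈ 0.00019541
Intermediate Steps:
(-3422/5425)/B = -3422/5425/(-3228) = -3422*1/5425*(-1/3228) = -3422/5425*(-1/3228) = 1711/8755950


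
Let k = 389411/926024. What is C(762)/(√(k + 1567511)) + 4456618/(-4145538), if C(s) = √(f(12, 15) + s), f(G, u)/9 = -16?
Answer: -2228309/2072769 + 4*√1907022437143111/8797292095 ≈ -1.0552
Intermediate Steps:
f(G, u) = -144 (f(G, u) = 9*(-16) = -144)
k = 35401/84184 (k = 389411*(1/926024) = 35401/84184 ≈ 0.42052)
C(s) = √(-144 + s)
C(762)/(√(k + 1567511)) + 4456618/(-4145538) = √(-144 + 762)/(√(35401/84184 + 1567511)) + 4456618/(-4145538) = √618/(√(131959381425/84184)) + 4456618*(-1/4145538) = √618/((5*√111088685658822/42092)) - 2228309/2072769 = √618*(2*√111088685658822/26391876285) - 2228309/2072769 = 4*√1907022437143111/8797292095 - 2228309/2072769 = -2228309/2072769 + 4*√1907022437143111/8797292095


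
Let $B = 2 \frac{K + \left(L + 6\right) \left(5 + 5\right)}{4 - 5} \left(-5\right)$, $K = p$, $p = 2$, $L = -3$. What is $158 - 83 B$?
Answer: $-26402$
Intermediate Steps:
$K = 2$
$B = 320$ ($B = 2 \frac{2 + \left(-3 + 6\right) \left(5 + 5\right)}{4 - 5} \left(-5\right) = 2 \frac{2 + 3 \cdot 10}{-1} \left(-5\right) = 2 \left(2 + 30\right) \left(-1\right) \left(-5\right) = 2 \cdot 32 \left(-1\right) \left(-5\right) = 2 \left(-32\right) \left(-5\right) = \left(-64\right) \left(-5\right) = 320$)
$158 - 83 B = 158 - 26560 = -26402$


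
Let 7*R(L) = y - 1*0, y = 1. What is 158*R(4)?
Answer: 158/7 ≈ 22.571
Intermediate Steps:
R(L) = ⅐ (R(L) = (1 - 1*0)/7 = (1 + 0)/7 = (⅐)*1 = ⅐)
158*R(4) = 158*(⅐) = 158/7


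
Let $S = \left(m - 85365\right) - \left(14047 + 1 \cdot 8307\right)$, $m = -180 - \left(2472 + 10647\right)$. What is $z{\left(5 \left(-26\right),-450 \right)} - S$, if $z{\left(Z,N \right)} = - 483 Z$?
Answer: $183808$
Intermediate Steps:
$m = -13299$ ($m = -180 - 13119 = -13299$)
$S = -121018$ ($S = \left(-13299 - 85365\right) - \left(14047 + 1 \cdot 8307\right) = -98664 - 22354 = -121018$)
$z{\left(5 \left(-26\right),-450 \right)} - S = - 483 \cdot 5 \left(-26\right) - -121018 = \left(-483\right) \left(-130\right) + 121018 = 62790 + 121018 = 183808$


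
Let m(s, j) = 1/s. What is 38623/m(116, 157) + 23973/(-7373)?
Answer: 33032991991/7373 ≈ 4.4803e+6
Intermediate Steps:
38623/m(116, 157) + 23973/(-7373) = 38623/(1/116) + 23973/(-7373) = 38623/(1/116) + 23973*(-1/7373) = 38623*116 - 23973/7373 = 4480268 - 23973/7373 = 33032991991/7373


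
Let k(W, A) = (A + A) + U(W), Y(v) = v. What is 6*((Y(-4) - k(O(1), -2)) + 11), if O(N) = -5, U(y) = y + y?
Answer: 126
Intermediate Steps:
U(y) = 2*y
k(W, A) = 2*A + 2*W (k(W, A) = (A + A) + 2*W = 2*A + 2*W)
6*((Y(-4) - k(O(1), -2)) + 11) = 6*((-4 - (2*(-2) + 2*(-5))) + 11) = 6*((-4 - (-4 - 10)) + 11) = 6*((-4 - 1*(-14)) + 11) = 6*((-4 + 14) + 11) = 6*(10 + 11) = 6*21 = 126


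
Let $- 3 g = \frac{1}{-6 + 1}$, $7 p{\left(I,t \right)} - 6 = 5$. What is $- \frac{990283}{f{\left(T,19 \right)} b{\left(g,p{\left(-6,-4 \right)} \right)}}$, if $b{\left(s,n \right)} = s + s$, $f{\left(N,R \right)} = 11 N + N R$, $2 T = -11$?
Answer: $\frac{990283}{22} \approx 45013.0$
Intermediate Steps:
$T = - \frac{11}{2}$ ($T = \frac{1}{2} \left(-11\right) = - \frac{11}{2} \approx -5.5$)
$p{\left(I,t \right)} = \frac{11}{7}$ ($p{\left(I,t \right)} = \frac{6}{7} + \frac{1}{7} \cdot 5 = \frac{6}{7} + \frac{5}{7} = \frac{11}{7}$)
$g = \frac{1}{15}$ ($g = - \frac{1}{3 \left(-6 + 1\right)} = - \frac{1}{3 \left(-5\right)} = \left(- \frac{1}{3}\right) \left(- \frac{1}{5}\right) = \frac{1}{15} \approx 0.066667$)
$b{\left(s,n \right)} = 2 s$
$- \frac{990283}{f{\left(T,19 \right)} b{\left(g,p{\left(-6,-4 \right)} \right)}} = - \frac{990283}{- \frac{11 \left(11 + 19\right)}{2} \cdot 2 \cdot \frac{1}{15}} = - \frac{990283}{\left(- \frac{11}{2}\right) 30 \cdot \frac{2}{15}} = - \frac{990283}{\left(-165\right) \frac{2}{15}} = - \frac{990283}{-22} = \left(-990283\right) \left(- \frac{1}{22}\right) = \frac{990283}{22}$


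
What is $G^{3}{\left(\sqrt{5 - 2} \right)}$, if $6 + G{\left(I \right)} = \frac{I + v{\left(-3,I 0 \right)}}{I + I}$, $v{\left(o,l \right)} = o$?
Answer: $- \frac{715}{4} - \frac{183 \sqrt{3}}{4} \approx -257.99$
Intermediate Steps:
$G{\left(I \right)} = -6 + \frac{-3 + I}{2 I}$ ($G{\left(I \right)} = -6 + \frac{I - 3}{I + I} = -6 + \frac{-3 + I}{2 I}$)
$G^{3}{\left(\sqrt{5 - 2} \right)} = \left(\frac{-3 - 11 \sqrt{5 - 2}}{2 \sqrt{5 - 2}}\right)^{3} = \left(\frac{-3 - 11 \sqrt{3}}{2 \sqrt{3}}\right)^{3} = \left(\frac{\frac{\sqrt{3}}{3} \left(-3 - 11 \sqrt{3}\right)}{2}\right)^{3} = \left(\frac{\sqrt{3} \left(-3 - 11 \sqrt{3}\right)}{6}\right)^{3} = \frac{\sqrt{3} \left(-3 - 11 \sqrt{3}\right)^{3}}{72}$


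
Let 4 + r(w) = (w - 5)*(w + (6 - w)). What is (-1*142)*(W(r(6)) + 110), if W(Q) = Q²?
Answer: -16188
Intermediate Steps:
r(w) = -34 + 6*w (r(w) = -4 + (w - 5)*(w + (6 - w)) = -4 + (-5 + w)*6 = -4 + (-30 + 6*w) = -34 + 6*w)
(-1*142)*(W(r(6)) + 110) = (-1*142)*((-34 + 6*6)² + 110) = -142*((-34 + 36)² + 110) = -142*(2² + 110) = -142*(4 + 110) = -142*114 = -16188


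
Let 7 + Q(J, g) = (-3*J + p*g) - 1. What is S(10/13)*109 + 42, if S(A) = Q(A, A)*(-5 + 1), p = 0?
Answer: 58970/13 ≈ 4536.2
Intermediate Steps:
Q(J, g) = -8 - 3*J (Q(J, g) = -7 + ((-3*J + 0*g) - 1) = -7 + ((-3*J + 0) - 1) = -7 + (-3*J - 1) = -7 + (-1 - 3*J) = -8 - 3*J)
S(A) = 32 + 12*A (S(A) = (-8 - 3*A)*(-5 + 1) = (-8 - 3*A)*(-4) = 32 + 12*A)
S(10/13)*109 + 42 = (32 + 12*(10/13))*109 + 42 = (32 + 120/13)*109 + 42 = (536/13)*109 + 42 = 58424/13 + 42 = 58970/13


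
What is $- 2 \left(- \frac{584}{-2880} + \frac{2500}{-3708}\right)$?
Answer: $\frac{5827}{6180} \approx 0.94288$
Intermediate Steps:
$- 2 \left(- \frac{584}{-2880} + \frac{2500}{-3708}\right) = - 2 \left(\left(-584\right) \left(- \frac{1}{2880}\right) + 2500 \left(- \frac{1}{3708}\right)\right) = - 2 \left(\frac{73}{360} - \frac{625}{927}\right) = \left(-2\right) \left(- \frac{5827}{12360}\right) = \frac{5827}{6180}$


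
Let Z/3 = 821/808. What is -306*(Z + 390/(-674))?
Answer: -102888063/136148 ≈ -755.71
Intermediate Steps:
Z = 2463/808 (Z = 3*(821/808) = 2463/808 ≈ 3.0483)
-306*(Z + 390/(-674)) = -306*(2463/808 + 390/(-674)) = -306*(2463/808 + 390*(-1/674)) = -306*(2463/808 - 195/337) = -306*672471/272296 = -102888063/136148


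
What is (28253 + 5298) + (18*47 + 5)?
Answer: 34402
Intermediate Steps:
(28253 + 5298) + (18*47 + 5) = 33551 + (846 + 5) = 33551 + 851 = 34402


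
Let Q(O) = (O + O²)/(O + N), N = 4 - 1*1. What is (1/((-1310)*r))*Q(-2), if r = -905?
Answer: 1/592775 ≈ 1.6870e-6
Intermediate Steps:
N = 3 (N = 4 - 1 = 3)
Q(O) = (O + O²)/(3 + O) (Q(O) = (O + O²)/(O + 3) = (O + O²)/(3 + O))
(1/((-1310)*r))*Q(-2) = (1/(-1310*(-905)))*(-2*(1 - 2)/(3 - 2)) = (-1/1310*(-1/905))*(-2*(-1)/1) = (-2*1*(-1))/1185550 = (1/1185550)*2 = 1/592775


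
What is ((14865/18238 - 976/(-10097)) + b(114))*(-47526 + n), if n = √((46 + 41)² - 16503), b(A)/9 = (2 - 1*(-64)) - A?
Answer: 1886414181444717/92074543 - 79384512959*I*√8934/184149086 ≈ 2.0488e+7 - 40746.0*I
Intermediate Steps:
b(A) = 594 - 9*A (b(A) = 9*((2 - 1*(-64)) - A) = 9*((2 + 64) - A) = 9*(66 - A) = 594 - 9*A)
n = I*√8934 (n = √(87² - 16503) = √(7569 - 16503) = √(-8934) = I*√8934 ≈ 94.52*I)
((14865/18238 - 976/(-10097)) + b(114))*(-47526 + n) = ((14865/18238 - 976/(-10097)) + (594 - 9*114))*(-47526 + I*√8934) = ((14865*(1/18238) - 976*(-1/10097)) + (594 - 1026))*(-47526 + I*√8934) = ((14865/18238 + 976/10097) - 432)*(-47526 + I*√8934) = (167892193/184149086 - 432)*(-47526 + I*√8934) = -79384512959*(-47526 + I*√8934)/184149086 = 1886414181444717/92074543 - 79384512959*I*√8934/184149086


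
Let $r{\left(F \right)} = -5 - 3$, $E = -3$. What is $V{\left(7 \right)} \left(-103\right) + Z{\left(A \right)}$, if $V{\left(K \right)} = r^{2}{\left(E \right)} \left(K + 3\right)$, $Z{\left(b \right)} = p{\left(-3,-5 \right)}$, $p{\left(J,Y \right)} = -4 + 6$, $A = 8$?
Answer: $-65918$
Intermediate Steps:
$r{\left(F \right)} = -8$ ($r{\left(F \right)} = -5 - 3 = -8$)
$p{\left(J,Y \right)} = 2$
$Z{\left(b \right)} = 2$
$V{\left(K \right)} = 192 + 64 K$ ($V{\left(K \right)} = \left(-8\right)^{2} \left(K + 3\right) = 64 \left(3 + K\right) = 192 + 64 K$)
$V{\left(7 \right)} \left(-103\right) + Z{\left(A \right)} = \left(192 + 64 \cdot 7\right) \left(-103\right) + 2 = \left(192 + 448\right) \left(-103\right) + 2 = 640 \left(-103\right) + 2 = -65920 + 2 = -65918$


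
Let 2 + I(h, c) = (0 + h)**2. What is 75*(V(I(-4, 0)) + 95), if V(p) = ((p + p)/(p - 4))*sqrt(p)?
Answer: 7125 + 210*sqrt(14) ≈ 7910.8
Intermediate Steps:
I(h, c) = -2 + h**2 (I(h, c) = -2 + (0 + h)**2 = -2 + h**2)
V(p) = 2*p**(3/2)/(-4 + p) (V(p) = ((2*p)/(-4 + p))*sqrt(p) = (2*p/(-4 + p))*sqrt(p) = 2*p**(3/2)/(-4 + p))
75*(V(I(-4, 0)) + 95) = 75*(2*(-2 + (-4)**2)**(3/2)/(-4 + (-2 + (-4)**2)) + 95) = 75*(2*(-2 + 16)**(3/2)/(-4 + (-2 + 16)) + 95) = 75*(2*14**(3/2)/(-4 + 14) + 95) = 75*(2*(14*sqrt(14))/10 + 95) = 75*(2*(14*sqrt(14))*(1/10) + 95) = 75*(14*sqrt(14)/5 + 95) = 75*(95 + 14*sqrt(14)/5) = 7125 + 210*sqrt(14)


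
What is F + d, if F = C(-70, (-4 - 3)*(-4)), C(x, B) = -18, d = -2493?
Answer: -2511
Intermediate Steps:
F = -18
F + d = -18 - 2493 = -2511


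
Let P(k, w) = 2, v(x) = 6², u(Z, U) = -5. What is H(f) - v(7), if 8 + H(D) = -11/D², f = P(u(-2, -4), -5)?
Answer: -187/4 ≈ -46.750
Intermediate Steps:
v(x) = 36
f = 2
H(D) = -8 - 11/D²
H(f) - v(7) = (-8 - 11/2²) - 1*36 = (-8 - 11*¼) - 36 = (-8 - 11/4) - 36 = -43/4 - 36 = -187/4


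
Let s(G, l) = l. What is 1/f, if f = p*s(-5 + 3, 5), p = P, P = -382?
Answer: -1/1910 ≈ -0.00052356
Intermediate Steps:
p = -382
f = -1910 (f = -382*5 = -1910)
1/f = 1/(-1910) = -1/1910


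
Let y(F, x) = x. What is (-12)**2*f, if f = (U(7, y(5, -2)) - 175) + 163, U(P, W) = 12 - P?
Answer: -1008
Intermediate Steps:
f = -7 (f = ((12 - 1*7) - 175) + 163 = ((12 - 7) - 175) + 163 = (5 - 175) + 163 = -170 + 163 = -7)
(-12)**2*f = (-12)**2*(-7) = 144*(-7) = -1008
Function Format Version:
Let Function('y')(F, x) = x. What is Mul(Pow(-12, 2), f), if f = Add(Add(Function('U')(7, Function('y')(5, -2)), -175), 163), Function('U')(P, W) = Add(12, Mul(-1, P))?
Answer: -1008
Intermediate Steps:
f = -7 (f = Add(Add(Add(12, Mul(-1, 7)), -175), 163) = Add(Add(Add(12, -7), -175), 163) = Add(Add(5, -175), 163) = Add(-170, 163) = -7)
Mul(Pow(-12, 2), f) = Mul(Pow(-12, 2), -7) = Mul(144, -7) = -1008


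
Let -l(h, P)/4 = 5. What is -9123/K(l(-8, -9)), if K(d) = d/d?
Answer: -9123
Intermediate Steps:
l(h, P) = -20 (l(h, P) = -4*5 = -20)
K(d) = 1
-9123/K(l(-8, -9)) = -9123/1 = -9123*1 = -9123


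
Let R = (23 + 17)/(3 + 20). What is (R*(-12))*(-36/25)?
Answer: 3456/115 ≈ 30.052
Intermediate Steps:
R = 40/23 ≈ 1.7391
(R*(-12))*(-36/25) = ((40/23)*(-12))*(-36/25) = -(-17280)/(23*25) = -480/23*(-36/25) = 3456/115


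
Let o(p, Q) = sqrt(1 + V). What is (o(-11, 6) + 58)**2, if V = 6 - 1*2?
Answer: (58 + sqrt(5))**2 ≈ 3628.4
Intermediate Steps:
V = 4 (V = 6 - 2 = 4)
o(p, Q) = sqrt(5) (o(p, Q) = sqrt(1 + 4) = sqrt(5))
(o(-11, 6) + 58)**2 = (sqrt(5) + 58)**2 = (58 + sqrt(5))**2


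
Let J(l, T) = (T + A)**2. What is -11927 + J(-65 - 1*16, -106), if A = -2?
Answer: -263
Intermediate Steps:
J(l, T) = (-2 + T)**2 (J(l, T) = (T - 2)**2 = (-2 + T)**2)
-11927 + J(-65 - 1*16, -106) = -11927 + (-2 - 106)**2 = -11927 + (-108)**2 = -11927 + 11664 = -263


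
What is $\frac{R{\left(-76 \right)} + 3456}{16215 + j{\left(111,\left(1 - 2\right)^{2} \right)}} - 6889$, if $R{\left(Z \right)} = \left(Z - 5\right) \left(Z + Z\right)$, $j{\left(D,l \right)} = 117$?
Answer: $- \frac{9374615}{1361} \approx -6888.0$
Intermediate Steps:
$R{\left(Z \right)} = 2 Z \left(-5 + Z\right)$ ($R{\left(Z \right)} = \left(-5 + Z\right) 2 Z = 2 Z \left(-5 + Z\right)$)
$\frac{R{\left(-76 \right)} + 3456}{16215 + j{\left(111,\left(1 - 2\right)^{2} \right)}} - 6889 = \frac{2 \left(-76\right) \left(-5 - 76\right) + 3456}{16215 + 117} - 6889 = \frac{2 \left(-76\right) \left(-81\right) + 3456}{16332} - 6889 = \left(12312 + 3456\right) \frac{1}{16332} - 6889 = 15768 \cdot \frac{1}{16332} - 6889 = \frac{1314}{1361} - 6889 = - \frac{9374615}{1361}$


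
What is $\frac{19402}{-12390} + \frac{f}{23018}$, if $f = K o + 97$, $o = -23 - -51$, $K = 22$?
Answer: $- \frac{218880583}{142596510} \approx -1.535$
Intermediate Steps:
$o = 28$ ($o = -23 + 51 = 28$)
$f = 713$ ($f = 22 \cdot 28 + 97 = 616 + 97 = 713$)
$\frac{19402}{-12390} + \frac{f}{23018} = \frac{19402}{-12390} + \frac{713}{23018} = 19402 \left(- \frac{1}{12390}\right) + 713 \cdot \frac{1}{23018} = - \frac{9701}{6195} + \frac{713}{23018} = - \frac{218880583}{142596510}$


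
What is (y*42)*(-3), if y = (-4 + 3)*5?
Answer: 630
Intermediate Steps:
y = -5 (y = -1*5 = -5)
(y*42)*(-3) = -5*42*(-3) = -210*(-3) = 630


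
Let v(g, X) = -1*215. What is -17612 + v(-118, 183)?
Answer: -17827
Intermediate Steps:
v(g, X) = -215
-17612 + v(-118, 183) = -17612 - 215 = -17827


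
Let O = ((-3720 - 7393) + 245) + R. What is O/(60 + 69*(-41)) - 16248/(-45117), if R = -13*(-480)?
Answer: 2169164/1067769 ≈ 2.0315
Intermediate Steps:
R = 6240
O = -4628 (O = ((-3720 - 7393) + 245) + 6240 = (-11113 + 245) + 6240 = -10868 + 6240 = -4628)
O/(60 + 69*(-41)) - 16248/(-45117) = -4628/(60 + 69*(-41)) - 16248/(-45117) = -4628/(60 - 2829) - 16248*(-1/45117) = -4628/(-2769) + 5416/15039 = -4628*(-1/2769) + 5416/15039 = 356/213 + 5416/15039 = 2169164/1067769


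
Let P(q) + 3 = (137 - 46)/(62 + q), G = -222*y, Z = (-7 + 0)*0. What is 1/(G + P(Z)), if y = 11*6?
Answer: -62/908519 ≈ -6.8243e-5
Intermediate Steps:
y = 66
Z = 0 (Z = -7*0 = 0)
G = -14652 (G = -222*66 = -14652)
P(q) = -3 + 91/(62 + q) (P(q) = -3 + (137 - 46)/(62 + q) = -3 + 91/(62 + q))
1/(G + P(Z)) = 1/(-14652 + (-95 - 3*0)/(62 + 0)) = 1/(-14652 + (-95 + 0)/62) = 1/(-14652 + (1/62)*(-95)) = 1/(-14652 - 95/62) = 1/(-908519/62) = -62/908519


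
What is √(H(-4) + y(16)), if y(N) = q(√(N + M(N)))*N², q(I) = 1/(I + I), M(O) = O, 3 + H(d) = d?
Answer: √(-7 + 16*√2) ≈ 3.9532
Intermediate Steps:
H(d) = -3 + d
q(I) = 1/(2*I)
y(N) = √2*N^(3/2)/4 (y(N) = (1/(2*(√(N + N))))*N² = (1/(2*(√(2*N))))*N² = (1/(2*((√2*√N))))*N² = ((√2/(2*√N))/2)*N² = (√2/(4*√N))*N² = √2*N^(3/2)/4)
√(H(-4) + y(16)) = √((-3 - 4) + √2*16^(3/2)/4) = √(-7 + (¼)*√2*64) = √(-7 + 16*√2)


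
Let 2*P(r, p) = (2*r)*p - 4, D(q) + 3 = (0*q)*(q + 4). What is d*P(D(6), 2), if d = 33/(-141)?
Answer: 88/47 ≈ 1.8723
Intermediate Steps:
D(q) = -3 (D(q) = -3 + (0*q)*(q + 4) = -3 + 0*(4 + q) = -3 + 0 = -3)
P(r, p) = -2 + p*r (P(r, p) = ((2*r)*p - 4)/2 = (2*p*r - 4)/2 = (-4 + 2*p*r)/2 = -2 + p*r)
d = -11/47 (d = 33*(-1/141) = -11/47 ≈ -0.23404)
d*P(D(6), 2) = -11*(-2 + 2*(-3))/47 = -11*(-2 - 6)/47 = -11/47*(-8) = 88/47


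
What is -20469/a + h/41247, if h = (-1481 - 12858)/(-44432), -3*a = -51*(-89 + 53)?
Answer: 1042035358879/31155673968 ≈ 33.446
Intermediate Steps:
a = -612 (a = -(-17)*(-89 + 53) = -(-17)*(-36) = -1/3*1836 = -612)
h = 14339/44432 (h = -14339*(-1/44432) = 14339/44432 ≈ 0.32272)
-20469/a + h/41247 = -20469/(-612) + (14339/44432)/41247 = -20469*(-1/612) + (14339/44432)*(1/41247) = 6823/204 + 14339/1832686704 = 1042035358879/31155673968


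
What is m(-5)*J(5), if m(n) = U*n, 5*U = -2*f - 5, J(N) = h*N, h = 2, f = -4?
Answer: -30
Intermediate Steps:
J(N) = 2*N
U = 3/5 (U = (-2*(-4) - 5)/5 = (8 - 5)/5 = (1/5)*3 = 3/5 ≈ 0.60000)
m(n) = 3*n/5
m(-5)*J(5) = ((3/5)*(-5))*(2*5) = -3*10 = -30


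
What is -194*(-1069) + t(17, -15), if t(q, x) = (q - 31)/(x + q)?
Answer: 207379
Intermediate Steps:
t(q, x) = (-31 + q)/(q + x)
-194*(-1069) + t(17, -15) = -194*(-1069) + (-31 + 17)/(17 - 15) = 207386 - 14/2 = 207386 + (½)*(-14) = 207386 - 7 = 207379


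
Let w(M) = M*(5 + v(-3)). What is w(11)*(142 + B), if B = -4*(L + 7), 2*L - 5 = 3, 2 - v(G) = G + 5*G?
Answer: 26950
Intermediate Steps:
v(G) = 2 - 6*G (v(G) = 2 - (G + 5*G) = 2 - 6*G)
L = 4 (L = 5/2 + (½)*3 = 5/2 + 3/2 = 4)
w(M) = 25*M (w(M) = M*(5 + (2 - 6*(-3))) = M*(5 + (2 + 18)) = M*(5 + 20) = M*25 = 25*M)
B = -44 (B = -4*(4 + 7) = -4*11 = -44)
w(11)*(142 + B) = (25*11)*(142 - 44) = 275*98 = 26950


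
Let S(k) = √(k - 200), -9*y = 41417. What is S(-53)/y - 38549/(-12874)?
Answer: 38549/12874 - 9*I*√253/41417 ≈ 2.9943 - 0.0034564*I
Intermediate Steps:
y = -41417/9 (y = -⅑*41417 = -41417/9 ≈ -4601.9)
S(k) = √(-200 + k)
S(-53)/y - 38549/(-12874) = √(-200 - 53)/(-41417/9) - 38549/(-12874) = √(-253)*(-9/41417) - 38549*(-1/12874) = (I*√253)*(-9/41417) + 38549/12874 = -9*I*√253/41417 + 38549/12874 = 38549/12874 - 9*I*√253/41417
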